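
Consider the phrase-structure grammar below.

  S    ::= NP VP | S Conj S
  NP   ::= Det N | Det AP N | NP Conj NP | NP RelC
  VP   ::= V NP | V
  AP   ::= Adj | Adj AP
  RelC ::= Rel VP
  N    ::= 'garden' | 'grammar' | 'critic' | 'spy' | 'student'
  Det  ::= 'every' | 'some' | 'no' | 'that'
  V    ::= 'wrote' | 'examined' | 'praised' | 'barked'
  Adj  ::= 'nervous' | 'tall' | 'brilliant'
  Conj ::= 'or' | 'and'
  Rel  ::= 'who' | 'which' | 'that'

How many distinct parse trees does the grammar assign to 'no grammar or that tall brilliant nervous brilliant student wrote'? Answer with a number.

1

[S [NP [NP [Det no] [N grammar]] [Conj or] [NP [Det that] [AP [Adj tall] [AP [Adj brilliant] [AP [Adj nervous] [AP [Adj brilliant]]]]] [N student]]] [VP [V wrote]]]
No rule offers an alternative attachment or grouping for any span, so this is the only derivation.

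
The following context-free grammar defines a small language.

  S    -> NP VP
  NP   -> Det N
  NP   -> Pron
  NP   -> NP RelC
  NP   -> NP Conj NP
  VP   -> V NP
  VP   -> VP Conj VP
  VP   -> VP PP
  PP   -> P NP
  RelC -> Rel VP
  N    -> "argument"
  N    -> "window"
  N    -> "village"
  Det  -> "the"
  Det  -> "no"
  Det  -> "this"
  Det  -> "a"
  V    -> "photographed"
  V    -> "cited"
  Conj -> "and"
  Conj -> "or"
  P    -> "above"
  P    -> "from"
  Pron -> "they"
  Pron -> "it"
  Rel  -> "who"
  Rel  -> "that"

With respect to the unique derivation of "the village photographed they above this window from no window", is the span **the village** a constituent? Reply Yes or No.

[S [NP [Det the] [N village]] [VP [VP [VP [V photographed] [NP [Pron they]]] [PP [P above] [NP [Det this] [N window]]]] [PP [P from] [NP [Det no] [N window]]]]]
The words 'the village' are exhaustively dominated by a single NP node (built by NP → Det N), so they form a constituent.

Yes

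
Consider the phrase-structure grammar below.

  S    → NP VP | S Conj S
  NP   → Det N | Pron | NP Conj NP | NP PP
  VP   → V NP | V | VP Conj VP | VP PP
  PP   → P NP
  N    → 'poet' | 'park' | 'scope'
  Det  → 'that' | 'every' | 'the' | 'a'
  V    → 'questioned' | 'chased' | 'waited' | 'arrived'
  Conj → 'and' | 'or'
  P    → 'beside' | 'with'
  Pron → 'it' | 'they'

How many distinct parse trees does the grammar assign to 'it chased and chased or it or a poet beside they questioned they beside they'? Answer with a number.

4

Two of the 4 distinct bracketings:
[S [S [NP [Pron it]] [VP [VP [V chased]] [Conj and] [VP [V chased]]]] [Conj or] [S [NP [NP [Pron it]] [Conj or] [NP [NP [Det a] [N poet]] [PP [P beside] [NP [Pron they]]]]] [VP [V questioned] [NP [NP [Pron they]] [PP [P beside] [NP [Pron they]]]]]]]
[S [S [NP [Pron it]] [VP [VP [V chased]] [Conj and] [VP [V chased]]]] [Conj or] [S [NP [NP [Pron it]] [Conj or] [NP [NP [Det a] [N poet]] [PP [P beside] [NP [Pron they]]]]] [VP [VP [V questioned] [NP [Pron they]]] [PP [P beside] [NP [Pron they]]]]]]
The difference turns on whether VP → VP PP is used at the relevant span, versus an alternative expansion of VP.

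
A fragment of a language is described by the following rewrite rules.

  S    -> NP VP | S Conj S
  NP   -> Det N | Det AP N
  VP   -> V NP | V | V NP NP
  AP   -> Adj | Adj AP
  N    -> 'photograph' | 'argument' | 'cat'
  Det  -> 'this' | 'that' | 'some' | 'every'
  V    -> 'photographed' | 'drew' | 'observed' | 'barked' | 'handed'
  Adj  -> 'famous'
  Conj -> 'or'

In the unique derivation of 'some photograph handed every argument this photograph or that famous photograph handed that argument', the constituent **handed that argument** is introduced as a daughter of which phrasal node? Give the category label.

S

S
  S
    NP
      Det: some
      N: photograph
    VP
      V: handed
      NP
        Det: every
        N: argument
      NP
        Det: this
        N: photograph
  Conj: or
  S
    NP
      Det: that
      AP
        Adj: famous
      N: photograph
    VP
      V: handed
      NP
        Det: that
        N: argument
The span 'handed that argument' is the VP node built by VP → V NP.
Its mother is the S built by S → NP VP.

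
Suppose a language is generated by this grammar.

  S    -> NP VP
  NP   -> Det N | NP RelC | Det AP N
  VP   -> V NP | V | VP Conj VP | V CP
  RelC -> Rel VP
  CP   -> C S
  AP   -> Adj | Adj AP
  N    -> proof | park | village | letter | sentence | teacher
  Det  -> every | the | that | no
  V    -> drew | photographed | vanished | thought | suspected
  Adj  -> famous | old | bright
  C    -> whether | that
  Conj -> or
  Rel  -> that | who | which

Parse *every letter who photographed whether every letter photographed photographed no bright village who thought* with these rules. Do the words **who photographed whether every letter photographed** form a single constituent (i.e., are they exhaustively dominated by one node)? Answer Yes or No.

[S [NP [NP [Det every] [N letter]] [RelC [Rel who] [VP [V photographed] [CP [C whether] [S [NP [Det every] [N letter]] [VP [V photographed]]]]]]] [VP [V photographed] [NP [NP [Det no] [AP [Adj bright]] [N village]] [RelC [Rel who] [VP [V thought]]]]]]
The words 'who photographed whether every letter photographed' are exhaustively dominated by a single RelC node (built by RelC → Rel VP), so they form a constituent.

Yes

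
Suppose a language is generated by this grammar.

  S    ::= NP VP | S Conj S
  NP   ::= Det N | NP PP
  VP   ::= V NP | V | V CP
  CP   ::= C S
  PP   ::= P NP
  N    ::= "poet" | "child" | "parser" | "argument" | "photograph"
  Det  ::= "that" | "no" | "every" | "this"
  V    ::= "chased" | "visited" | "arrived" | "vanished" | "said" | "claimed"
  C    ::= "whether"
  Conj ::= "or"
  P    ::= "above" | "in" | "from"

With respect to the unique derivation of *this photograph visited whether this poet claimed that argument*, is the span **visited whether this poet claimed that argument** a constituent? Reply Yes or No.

[S [NP [Det this] [N photograph]] [VP [V visited] [CP [C whether] [S [NP [Det this] [N poet]] [VP [V claimed] [NP [Det that] [N argument]]]]]]]
The words 'visited whether this poet claimed that argument' are exhaustively dominated by a single VP node (built by VP → V CP), so they form a constituent.

Yes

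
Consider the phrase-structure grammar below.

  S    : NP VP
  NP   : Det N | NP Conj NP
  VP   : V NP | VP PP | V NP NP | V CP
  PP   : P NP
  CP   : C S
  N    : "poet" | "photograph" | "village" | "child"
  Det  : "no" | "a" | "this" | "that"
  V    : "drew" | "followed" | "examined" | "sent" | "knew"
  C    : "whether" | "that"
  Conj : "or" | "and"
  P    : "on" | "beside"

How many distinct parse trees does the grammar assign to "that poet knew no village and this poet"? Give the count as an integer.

1

[S [NP [Det that] [N poet]] [VP [V knew] [NP [NP [Det no] [N village]] [Conj and] [NP [Det this] [N poet]]]]]
No rule offers an alternative attachment or grouping for any span, so this is the only derivation.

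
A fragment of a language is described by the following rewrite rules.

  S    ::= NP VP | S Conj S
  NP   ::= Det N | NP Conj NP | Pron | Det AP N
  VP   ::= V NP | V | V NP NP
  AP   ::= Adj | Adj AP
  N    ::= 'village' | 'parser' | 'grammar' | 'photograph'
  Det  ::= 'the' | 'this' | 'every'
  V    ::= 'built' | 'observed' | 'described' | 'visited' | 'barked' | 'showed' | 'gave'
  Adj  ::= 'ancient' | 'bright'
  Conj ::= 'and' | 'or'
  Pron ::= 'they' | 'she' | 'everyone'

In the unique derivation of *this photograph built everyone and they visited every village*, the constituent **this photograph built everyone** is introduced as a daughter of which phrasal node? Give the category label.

S
  S
    NP
      Det: this
      N: photograph
    VP
      V: built
      NP
        Pron: everyone
  Conj: and
  S
    NP
      Pron: they
    VP
      V: visited
      NP
        Det: every
        N: village
The span 'this photograph built everyone' is the S node built by S → NP VP.
Its mother is the S built by S → S Conj S.

S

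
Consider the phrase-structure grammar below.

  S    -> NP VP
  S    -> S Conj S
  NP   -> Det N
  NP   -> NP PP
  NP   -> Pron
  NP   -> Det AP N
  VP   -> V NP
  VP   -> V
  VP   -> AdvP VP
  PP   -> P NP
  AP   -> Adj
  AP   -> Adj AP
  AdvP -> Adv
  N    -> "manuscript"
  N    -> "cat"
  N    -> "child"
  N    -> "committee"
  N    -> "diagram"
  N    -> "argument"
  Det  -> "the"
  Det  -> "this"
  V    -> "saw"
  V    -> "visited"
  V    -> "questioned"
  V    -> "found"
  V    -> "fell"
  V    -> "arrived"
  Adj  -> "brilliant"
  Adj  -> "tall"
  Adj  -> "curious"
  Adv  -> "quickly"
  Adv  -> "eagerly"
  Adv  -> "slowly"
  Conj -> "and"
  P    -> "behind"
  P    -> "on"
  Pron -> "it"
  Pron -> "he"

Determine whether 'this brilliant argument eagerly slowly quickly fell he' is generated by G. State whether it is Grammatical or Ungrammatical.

S
  NP
    Det: this
    AP
      Adj: brilliant
    N: argument
  VP
    AdvP
      Adv: eagerly
    VP
      AdvP
        Adv: slowly
      VP
        AdvP
          Adv: quickly
        VP
          V: fell
          NP
            Pron: he
Every word is introduced by a lexical rule and the phrasal rules combine the resulting categories into a single S.

Grammatical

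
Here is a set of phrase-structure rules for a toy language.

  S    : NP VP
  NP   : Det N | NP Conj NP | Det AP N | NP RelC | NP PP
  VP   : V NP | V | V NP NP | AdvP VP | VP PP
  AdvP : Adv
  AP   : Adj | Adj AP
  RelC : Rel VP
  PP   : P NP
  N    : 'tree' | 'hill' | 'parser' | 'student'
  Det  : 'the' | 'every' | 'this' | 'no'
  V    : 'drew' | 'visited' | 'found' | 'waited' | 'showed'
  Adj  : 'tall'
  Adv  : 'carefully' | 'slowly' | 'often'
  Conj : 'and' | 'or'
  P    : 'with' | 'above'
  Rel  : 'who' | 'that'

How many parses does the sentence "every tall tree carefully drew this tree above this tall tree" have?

Two of the 3 distinct bracketings:
[S [NP [Det every] [AP [Adj tall]] [N tree]] [VP [AdvP [Adv carefully]] [VP [V drew] [NP [NP [Det this] [N tree]] [PP [P above] [NP [Det this] [AP [Adj tall]] [N tree]]]]]]]
[S [NP [Det every] [AP [Adj tall]] [N tree]] [VP [AdvP [Adv carefully]] [VP [VP [V drew] [NP [Det this] [N tree]]] [PP [P above] [NP [Det this] [AP [Adj tall]] [N tree]]]]]]
The difference turns on whether NP → NP PP is used at the relevant span, versus an alternative expansion of NP.

3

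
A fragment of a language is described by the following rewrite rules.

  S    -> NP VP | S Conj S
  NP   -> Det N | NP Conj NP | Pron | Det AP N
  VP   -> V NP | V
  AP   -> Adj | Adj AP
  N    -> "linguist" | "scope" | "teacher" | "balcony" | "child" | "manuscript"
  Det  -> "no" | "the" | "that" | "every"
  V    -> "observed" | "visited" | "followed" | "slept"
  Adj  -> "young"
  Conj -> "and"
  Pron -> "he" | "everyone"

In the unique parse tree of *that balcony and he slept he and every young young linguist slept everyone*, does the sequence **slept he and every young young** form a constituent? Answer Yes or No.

[S [S [NP [NP [Det that] [N balcony]] [Conj and] [NP [Pron he]]] [VP [V slept] [NP [Pron he]]]] [Conj and] [S [NP [Det every] [AP [Adj young] [AP [Adj young]]] [N linguist]] [VP [V slept] [NP [Pron everyone]]]]]
The smallest constituent containing 'slept he and every young young' is the S spanning 'that balcony and he slept he and every young young linguist slept everyone'; no single node in the tree dominates exactly the given words.

No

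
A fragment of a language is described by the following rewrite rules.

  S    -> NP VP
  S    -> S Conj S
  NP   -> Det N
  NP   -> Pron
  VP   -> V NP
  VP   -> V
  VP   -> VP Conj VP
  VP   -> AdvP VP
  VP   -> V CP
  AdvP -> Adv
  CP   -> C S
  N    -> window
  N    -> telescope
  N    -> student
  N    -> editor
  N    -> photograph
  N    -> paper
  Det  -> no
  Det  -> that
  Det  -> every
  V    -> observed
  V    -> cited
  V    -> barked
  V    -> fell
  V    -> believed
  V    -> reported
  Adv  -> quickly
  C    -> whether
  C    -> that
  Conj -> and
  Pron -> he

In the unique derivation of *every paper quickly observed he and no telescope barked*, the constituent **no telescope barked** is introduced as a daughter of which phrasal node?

[S [S [NP [Det every] [N paper]] [VP [AdvP [Adv quickly]] [VP [V observed] [NP [Pron he]]]]] [Conj and] [S [NP [Det no] [N telescope]] [VP [V barked]]]]
The span 'no telescope barked' is the S node built by S → NP VP.
Its mother is the S built by S → S Conj S.

S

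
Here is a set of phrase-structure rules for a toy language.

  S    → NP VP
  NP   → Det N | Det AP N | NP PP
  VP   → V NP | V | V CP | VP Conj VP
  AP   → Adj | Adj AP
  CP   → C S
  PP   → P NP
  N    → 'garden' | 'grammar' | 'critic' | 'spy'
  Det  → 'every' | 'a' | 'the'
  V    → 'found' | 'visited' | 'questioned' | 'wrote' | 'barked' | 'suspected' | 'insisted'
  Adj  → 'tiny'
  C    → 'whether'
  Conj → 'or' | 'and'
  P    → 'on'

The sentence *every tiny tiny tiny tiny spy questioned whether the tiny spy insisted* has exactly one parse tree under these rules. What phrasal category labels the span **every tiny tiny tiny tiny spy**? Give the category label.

NP

[S [NP [Det every] [AP [Adj tiny] [AP [Adj tiny] [AP [Adj tiny] [AP [Adj tiny]]]]] [N spy]] [VP [V questioned] [CP [C whether] [S [NP [Det the] [AP [Adj tiny]] [N spy]] [VP [V insisted]]]]]]
The span 'every tiny tiny tiny tiny spy' is the NP node built by NP → Det AP N.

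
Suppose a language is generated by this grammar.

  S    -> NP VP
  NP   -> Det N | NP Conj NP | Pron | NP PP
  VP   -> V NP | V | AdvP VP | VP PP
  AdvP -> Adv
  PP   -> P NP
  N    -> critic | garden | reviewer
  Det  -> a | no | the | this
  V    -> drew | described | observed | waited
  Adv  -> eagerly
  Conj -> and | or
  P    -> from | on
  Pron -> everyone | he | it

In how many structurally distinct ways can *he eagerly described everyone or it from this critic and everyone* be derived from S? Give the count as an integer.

7

Two of the 7 distinct bracketings:
[S [NP [Pron he]] [VP [AdvP [Adv eagerly]] [VP [V described] [NP [NP [Pron everyone]] [Conj or] [NP [NP [NP [Pron it]] [PP [P from] [NP [Det this] [N critic]]]] [Conj and] [NP [Pron everyone]]]]]]]
[S [NP [Pron he]] [VP [AdvP [Adv eagerly]] [VP [V described] [NP [NP [Pron everyone]] [Conj or] [NP [NP [Pron it]] [PP [P from] [NP [NP [Det this] [N critic]] [Conj and] [NP [Pron everyone]]]]]]]]]
The trees differ in how a recursive rule is bracketed over the same span.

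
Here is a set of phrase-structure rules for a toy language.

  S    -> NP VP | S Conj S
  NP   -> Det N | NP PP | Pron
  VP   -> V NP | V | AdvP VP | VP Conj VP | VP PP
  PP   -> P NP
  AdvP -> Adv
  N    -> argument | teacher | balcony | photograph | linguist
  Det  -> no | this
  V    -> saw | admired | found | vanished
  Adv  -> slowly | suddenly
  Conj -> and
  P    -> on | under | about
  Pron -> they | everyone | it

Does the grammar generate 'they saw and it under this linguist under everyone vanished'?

[S [S [NP [Pron they]] [VP [V saw]]] [Conj and] [S [NP [NP [Pron it]] [PP [P under] [NP [NP [Det this] [N linguist]] [PP [P under] [NP [Pron everyone]]]]]] [VP [V vanished]]]]
Each bracket corresponds to one application of a listed rule, so the string is derivable from S.

Grammatical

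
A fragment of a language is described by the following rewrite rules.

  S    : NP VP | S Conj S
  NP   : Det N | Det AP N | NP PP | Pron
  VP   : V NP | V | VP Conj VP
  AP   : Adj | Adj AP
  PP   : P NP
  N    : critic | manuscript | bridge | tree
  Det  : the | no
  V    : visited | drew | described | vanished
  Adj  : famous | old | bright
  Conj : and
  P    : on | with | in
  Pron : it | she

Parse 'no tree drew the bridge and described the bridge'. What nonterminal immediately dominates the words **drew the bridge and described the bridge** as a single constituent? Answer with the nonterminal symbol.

[S [NP [Det no] [N tree]] [VP [VP [V drew] [NP [Det the] [N bridge]]] [Conj and] [VP [V described] [NP [Det the] [N bridge]]]]]
The span 'drew the bridge and described the bridge' is the VP node built by VP → VP Conj VP.

VP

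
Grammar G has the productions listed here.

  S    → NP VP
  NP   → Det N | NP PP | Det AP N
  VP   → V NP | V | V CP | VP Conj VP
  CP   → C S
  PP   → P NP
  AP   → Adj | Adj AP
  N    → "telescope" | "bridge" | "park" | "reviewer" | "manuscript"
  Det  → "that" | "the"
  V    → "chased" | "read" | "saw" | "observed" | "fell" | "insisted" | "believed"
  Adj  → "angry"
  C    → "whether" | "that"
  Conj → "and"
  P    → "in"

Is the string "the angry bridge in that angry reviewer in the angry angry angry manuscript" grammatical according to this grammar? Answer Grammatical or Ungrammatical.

For S → NP VP, every NP-prefix leaves a non-VP remainder: after 'the angry bridge' the remainder is not a VP; after 'the angry bridge in that angry reviewer' the remainder is not a VP.

Ungrammatical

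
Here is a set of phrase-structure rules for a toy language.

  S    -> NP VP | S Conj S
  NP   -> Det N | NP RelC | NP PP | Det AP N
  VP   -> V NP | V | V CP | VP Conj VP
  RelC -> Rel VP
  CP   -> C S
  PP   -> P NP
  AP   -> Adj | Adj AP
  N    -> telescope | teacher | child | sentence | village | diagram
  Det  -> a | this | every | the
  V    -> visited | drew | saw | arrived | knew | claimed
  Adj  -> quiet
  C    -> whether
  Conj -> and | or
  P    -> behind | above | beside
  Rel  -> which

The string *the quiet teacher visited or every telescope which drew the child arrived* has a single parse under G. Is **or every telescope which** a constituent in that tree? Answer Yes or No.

No

[S [S [NP [Det the] [AP [Adj quiet]] [N teacher]] [VP [V visited]]] [Conj or] [S [NP [NP [Det every] [N telescope]] [RelC [Rel which] [VP [V drew] [NP [Det the] [N child]]]]] [VP [V arrived]]]]
The smallest constituent containing 'or every telescope which' is the S spanning 'the quiet teacher visited or every telescope which drew the child arrived'; no single node in the tree dominates exactly the given words.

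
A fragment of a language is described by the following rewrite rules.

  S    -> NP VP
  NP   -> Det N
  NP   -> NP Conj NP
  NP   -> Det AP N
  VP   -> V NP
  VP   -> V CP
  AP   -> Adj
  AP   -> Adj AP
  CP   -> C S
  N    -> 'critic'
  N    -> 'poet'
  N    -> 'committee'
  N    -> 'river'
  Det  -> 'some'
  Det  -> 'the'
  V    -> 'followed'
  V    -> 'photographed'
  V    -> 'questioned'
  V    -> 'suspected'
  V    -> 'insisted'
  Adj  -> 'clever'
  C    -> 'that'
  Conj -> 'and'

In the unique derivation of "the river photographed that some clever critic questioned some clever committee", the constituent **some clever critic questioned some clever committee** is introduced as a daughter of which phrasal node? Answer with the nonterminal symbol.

CP

S
  NP
    Det: the
    N: river
  VP
    V: photographed
    CP
      C: that
      S
        NP
          Det: some
          AP
            Adj: clever
          N: critic
        VP
          V: questioned
          NP
            Det: some
            AP
              Adj: clever
            N: committee
The span 'some clever critic questioned some clever committee' is the S node built by S → NP VP.
Its mother is the CP built by CP → C S.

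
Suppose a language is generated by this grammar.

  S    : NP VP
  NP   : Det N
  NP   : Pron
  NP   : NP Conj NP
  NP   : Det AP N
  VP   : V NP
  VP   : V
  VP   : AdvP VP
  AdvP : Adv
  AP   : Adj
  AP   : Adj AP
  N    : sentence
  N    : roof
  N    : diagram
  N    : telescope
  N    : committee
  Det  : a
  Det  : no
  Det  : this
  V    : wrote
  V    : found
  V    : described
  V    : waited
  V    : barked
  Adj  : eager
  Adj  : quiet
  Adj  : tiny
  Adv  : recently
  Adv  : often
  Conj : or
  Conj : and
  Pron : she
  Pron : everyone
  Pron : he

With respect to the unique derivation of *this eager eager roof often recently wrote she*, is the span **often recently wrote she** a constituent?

Yes

[S [NP [Det this] [AP [Adj eager] [AP [Adj eager]]] [N roof]] [VP [AdvP [Adv often]] [VP [AdvP [Adv recently]] [VP [V wrote] [NP [Pron she]]]]]]
The words 'often recently wrote she' are exhaustively dominated by a single VP node (built by VP → AdvP VP), so they form a constituent.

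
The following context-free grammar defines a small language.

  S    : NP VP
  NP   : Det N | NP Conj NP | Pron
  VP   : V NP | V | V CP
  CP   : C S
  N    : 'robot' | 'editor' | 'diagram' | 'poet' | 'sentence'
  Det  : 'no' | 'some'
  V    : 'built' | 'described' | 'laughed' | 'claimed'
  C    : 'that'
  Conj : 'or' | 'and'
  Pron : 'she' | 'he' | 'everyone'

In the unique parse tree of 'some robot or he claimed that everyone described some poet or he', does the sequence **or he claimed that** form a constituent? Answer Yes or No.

No

[S [NP [NP [Det some] [N robot]] [Conj or] [NP [Pron he]]] [VP [V claimed] [CP [C that] [S [NP [Pron everyone]] [VP [V described] [NP [NP [Det some] [N poet]] [Conj or] [NP [Pron he]]]]]]]]
The smallest constituent containing 'or he claimed that' is the S spanning 'some robot or he claimed that everyone described some poet or he'; no single node in the tree dominates exactly the given words.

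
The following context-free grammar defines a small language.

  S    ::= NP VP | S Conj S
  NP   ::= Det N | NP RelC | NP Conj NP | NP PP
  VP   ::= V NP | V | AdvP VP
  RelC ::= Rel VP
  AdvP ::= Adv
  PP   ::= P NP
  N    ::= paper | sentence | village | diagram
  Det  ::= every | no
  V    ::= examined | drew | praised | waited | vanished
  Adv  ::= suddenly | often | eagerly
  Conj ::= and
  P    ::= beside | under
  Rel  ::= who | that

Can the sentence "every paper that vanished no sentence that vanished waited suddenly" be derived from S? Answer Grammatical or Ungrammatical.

Ungrammatical

For S → NP VP, every NP-prefix leaves a non-VP remainder: after 'every paper' the remainder is not a VP; after 'every paper that vanished' the remainder is not a VP; after 'every paper that vanished no sentence' the remainder is not a VP (and 1 more). The alternative S rule S → S Conj S likewise has no satisfying split.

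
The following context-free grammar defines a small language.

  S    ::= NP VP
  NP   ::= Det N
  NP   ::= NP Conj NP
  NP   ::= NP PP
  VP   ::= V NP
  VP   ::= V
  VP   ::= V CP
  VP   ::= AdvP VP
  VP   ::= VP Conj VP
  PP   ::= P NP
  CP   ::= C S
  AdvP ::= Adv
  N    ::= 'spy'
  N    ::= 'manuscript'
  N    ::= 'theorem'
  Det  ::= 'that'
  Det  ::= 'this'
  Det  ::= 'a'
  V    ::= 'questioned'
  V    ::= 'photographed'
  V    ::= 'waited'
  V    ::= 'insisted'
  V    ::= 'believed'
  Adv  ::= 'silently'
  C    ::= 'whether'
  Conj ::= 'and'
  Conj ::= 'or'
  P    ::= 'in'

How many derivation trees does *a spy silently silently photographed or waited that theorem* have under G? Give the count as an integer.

Two of the 3 distinct bracketings:
[S [NP [Det a] [N spy]] [VP [AdvP [Adv silently]] [VP [AdvP [Adv silently]] [VP [VP [V photographed]] [Conj or] [VP [V waited] [NP [Det that] [N theorem]]]]]]]
[S [NP [Det a] [N spy]] [VP [AdvP [Adv silently]] [VP [VP [AdvP [Adv silently]] [VP [V photographed]]] [Conj or] [VP [V waited] [NP [Det that] [N theorem]]]]]]
The trees differ in how a recursive rule is bracketed over the same span.

3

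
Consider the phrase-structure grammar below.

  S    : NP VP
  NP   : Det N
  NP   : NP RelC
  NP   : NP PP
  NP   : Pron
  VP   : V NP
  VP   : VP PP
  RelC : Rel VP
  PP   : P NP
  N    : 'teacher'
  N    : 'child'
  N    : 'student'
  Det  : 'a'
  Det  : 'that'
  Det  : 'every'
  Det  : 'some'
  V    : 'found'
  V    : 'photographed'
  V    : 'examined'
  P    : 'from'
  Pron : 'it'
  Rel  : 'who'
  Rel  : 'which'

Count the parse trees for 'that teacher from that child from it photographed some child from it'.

4

Two of the 4 distinct bracketings:
[S [NP [NP [Det that] [N teacher]] [PP [P from] [NP [NP [Det that] [N child]] [PP [P from] [NP [Pron it]]]]]] [VP [V photographed] [NP [NP [Det some] [N child]] [PP [P from] [NP [Pron it]]]]]]
[S [NP [NP [Det that] [N teacher]] [PP [P from] [NP [NP [Det that] [N child]] [PP [P from] [NP [Pron it]]]]]] [VP [VP [V photographed] [NP [Det some] [N child]]] [PP [P from] [NP [Pron it]]]]]
The difference turns on whether VP → VP PP is used at the relevant span, versus an alternative expansion of VP.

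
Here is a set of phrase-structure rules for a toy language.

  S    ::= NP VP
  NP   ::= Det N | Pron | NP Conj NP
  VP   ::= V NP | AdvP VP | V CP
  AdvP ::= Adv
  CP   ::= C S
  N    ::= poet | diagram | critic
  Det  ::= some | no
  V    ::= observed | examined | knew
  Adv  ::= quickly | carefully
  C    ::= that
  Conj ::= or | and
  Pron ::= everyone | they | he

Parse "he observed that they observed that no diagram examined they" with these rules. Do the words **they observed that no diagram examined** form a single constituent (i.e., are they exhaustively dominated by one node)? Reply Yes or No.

No

[S [NP [Pron he]] [VP [V observed] [CP [C that] [S [NP [Pron they]] [VP [V observed] [CP [C that] [S [NP [Det no] [N diagram]] [VP [V examined] [NP [Pron they]]]]]]]]]]
The smallest constituent containing 'they observed that no diagram examined' is the S spanning 'they observed that no diagram examined they'; no single node in the tree dominates exactly the given words.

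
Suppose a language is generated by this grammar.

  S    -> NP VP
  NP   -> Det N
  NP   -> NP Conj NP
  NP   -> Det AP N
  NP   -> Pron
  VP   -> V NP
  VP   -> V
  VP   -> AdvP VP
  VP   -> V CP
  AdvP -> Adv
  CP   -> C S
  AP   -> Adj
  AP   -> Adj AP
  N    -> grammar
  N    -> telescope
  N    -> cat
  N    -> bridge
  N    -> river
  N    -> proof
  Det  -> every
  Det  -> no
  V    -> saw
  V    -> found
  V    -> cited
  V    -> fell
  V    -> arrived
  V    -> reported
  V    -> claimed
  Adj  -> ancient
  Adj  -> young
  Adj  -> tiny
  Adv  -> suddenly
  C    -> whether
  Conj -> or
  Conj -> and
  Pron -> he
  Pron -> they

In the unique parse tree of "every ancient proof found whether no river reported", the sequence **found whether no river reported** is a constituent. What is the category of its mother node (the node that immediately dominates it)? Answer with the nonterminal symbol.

[S [NP [Det every] [AP [Adj ancient]] [N proof]] [VP [V found] [CP [C whether] [S [NP [Det no] [N river]] [VP [V reported]]]]]]
The span 'found whether no river reported' is the VP node built by VP → V CP.
Its mother is the S built by S → NP VP.

S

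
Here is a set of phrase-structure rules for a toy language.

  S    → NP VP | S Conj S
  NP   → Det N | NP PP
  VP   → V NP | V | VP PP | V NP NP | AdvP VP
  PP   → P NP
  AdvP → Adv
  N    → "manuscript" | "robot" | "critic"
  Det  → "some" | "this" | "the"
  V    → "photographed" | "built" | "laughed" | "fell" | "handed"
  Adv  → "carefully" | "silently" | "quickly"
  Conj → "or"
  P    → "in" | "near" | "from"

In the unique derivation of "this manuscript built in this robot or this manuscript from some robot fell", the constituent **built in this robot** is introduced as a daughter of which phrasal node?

S
  S
    NP
      Det: this
      N: manuscript
    VP
      VP
        V: built
      PP
        P: in
        NP
          Det: this
          N: robot
  Conj: or
  S
    NP
      NP
        Det: this
        N: manuscript
      PP
        P: from
        NP
          Det: some
          N: robot
    VP
      V: fell
The span 'built in this robot' is the VP node built by VP → VP PP.
Its mother is the S built by S → NP VP.

S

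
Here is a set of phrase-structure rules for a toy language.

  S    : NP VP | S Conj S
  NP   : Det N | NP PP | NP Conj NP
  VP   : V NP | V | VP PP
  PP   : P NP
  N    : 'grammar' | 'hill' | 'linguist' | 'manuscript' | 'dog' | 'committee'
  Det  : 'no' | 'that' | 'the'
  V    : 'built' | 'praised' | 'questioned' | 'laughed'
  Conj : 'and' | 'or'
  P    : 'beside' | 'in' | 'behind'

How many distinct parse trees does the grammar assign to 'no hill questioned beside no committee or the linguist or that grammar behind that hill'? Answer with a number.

7

Two of the 7 distinct bracketings:
[S [NP [Det no] [N hill]] [VP [VP [V questioned]] [PP [P beside] [NP [NP [NP [Det no] [N committee]] [Conj or] [NP [NP [Det the] [N linguist]] [Conj or] [NP [Det that] [N grammar]]]] [PP [P behind] [NP [Det that] [N hill]]]]]]]
[S [NP [Det no] [N hill]] [VP [VP [V questioned]] [PP [P beside] [NP [NP [NP [NP [Det no] [N committee]] [Conj or] [NP [Det the] [N linguist]]] [Conj or] [NP [Det that] [N grammar]]] [PP [P behind] [NP [Det that] [N hill]]]]]]]
The trees differ in how a recursive rule is bracketed over the same span.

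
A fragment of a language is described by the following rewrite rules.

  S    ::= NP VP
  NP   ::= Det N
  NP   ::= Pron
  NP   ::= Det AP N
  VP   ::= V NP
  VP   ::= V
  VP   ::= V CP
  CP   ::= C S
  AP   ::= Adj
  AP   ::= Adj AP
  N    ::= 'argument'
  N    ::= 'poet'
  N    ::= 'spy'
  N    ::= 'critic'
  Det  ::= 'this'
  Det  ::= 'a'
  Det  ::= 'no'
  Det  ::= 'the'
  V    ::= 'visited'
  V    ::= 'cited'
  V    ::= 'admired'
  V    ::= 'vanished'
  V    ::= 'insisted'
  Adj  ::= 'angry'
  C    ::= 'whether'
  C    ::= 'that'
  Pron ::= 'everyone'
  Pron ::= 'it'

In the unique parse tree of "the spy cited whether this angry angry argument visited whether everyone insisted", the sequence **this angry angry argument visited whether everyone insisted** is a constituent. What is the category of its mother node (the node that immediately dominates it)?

CP

S
  NP
    Det: the
    N: spy
  VP
    V: cited
    CP
      C: whether
      S
        NP
          Det: this
          AP
            Adj: angry
            AP
              Adj: angry
          N: argument
        VP
          V: visited
          CP
            C: whether
            S
              NP
                Pron: everyone
              VP
                V: insisted
The span 'this angry angry argument visited whether everyone insisted' is the S node built by S → NP VP.
Its mother is the CP built by CP → C S.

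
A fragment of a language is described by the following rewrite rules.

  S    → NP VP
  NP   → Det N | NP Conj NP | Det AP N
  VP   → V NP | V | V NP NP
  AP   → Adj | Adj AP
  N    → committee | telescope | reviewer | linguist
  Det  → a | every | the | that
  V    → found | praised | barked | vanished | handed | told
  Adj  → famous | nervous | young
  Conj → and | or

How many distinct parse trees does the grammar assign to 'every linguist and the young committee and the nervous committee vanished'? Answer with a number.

2

The two bracketings:
[S [NP [NP [Det every] [N linguist]] [Conj and] [NP [NP [Det the] [AP [Adj young]] [N committee]] [Conj and] [NP [Det the] [AP [Adj nervous]] [N committee]]]] [VP [V vanished]]]
[S [NP [NP [NP [Det every] [N linguist]] [Conj and] [NP [Det the] [AP [Adj young]] [N committee]]] [Conj and] [NP [Det the] [AP [Adj nervous]] [N committee]]] [VP [V vanished]]]
The trees differ in how a recursive rule is bracketed over the same span.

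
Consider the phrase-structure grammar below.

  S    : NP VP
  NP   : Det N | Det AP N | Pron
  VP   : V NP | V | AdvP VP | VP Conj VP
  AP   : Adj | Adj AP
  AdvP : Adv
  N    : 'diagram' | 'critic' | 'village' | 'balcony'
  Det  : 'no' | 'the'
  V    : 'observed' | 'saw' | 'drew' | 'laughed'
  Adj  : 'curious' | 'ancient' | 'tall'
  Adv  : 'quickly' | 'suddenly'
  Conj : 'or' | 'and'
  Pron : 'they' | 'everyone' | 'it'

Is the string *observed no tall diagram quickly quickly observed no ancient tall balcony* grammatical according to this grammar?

For S → NP VP, no prefix of the string parses as an NP.

Ungrammatical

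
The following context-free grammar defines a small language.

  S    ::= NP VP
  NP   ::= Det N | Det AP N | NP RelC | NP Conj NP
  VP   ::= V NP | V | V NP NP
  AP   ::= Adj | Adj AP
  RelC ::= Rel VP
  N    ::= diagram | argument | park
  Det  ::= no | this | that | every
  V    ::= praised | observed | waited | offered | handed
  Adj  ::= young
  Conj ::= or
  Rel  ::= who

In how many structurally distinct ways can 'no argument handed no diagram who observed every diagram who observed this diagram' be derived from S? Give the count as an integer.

6

Two of the 6 distinct bracketings:
[S [NP [Det no] [N argument]] [VP [V handed] [NP [NP [Det no] [N diagram]] [RelC [Rel who] [VP [V observed] [NP [NP [Det every] [N diagram]] [RelC [Rel who] [VP [V observed] [NP [Det this] [N diagram]]]]]]]]]]
[S [NP [Det no] [N argument]] [VP [V handed] [NP [NP [Det no] [N diagram]] [RelC [Rel who] [VP [V observed] [NP [NP [Det every] [N diagram]] [RelC [Rel who] [VP [V observed]]]] [NP [Det this] [N diagram]]]]]]]
The difference turns on whether VP → V is used at the relevant span, versus an alternative expansion of VP.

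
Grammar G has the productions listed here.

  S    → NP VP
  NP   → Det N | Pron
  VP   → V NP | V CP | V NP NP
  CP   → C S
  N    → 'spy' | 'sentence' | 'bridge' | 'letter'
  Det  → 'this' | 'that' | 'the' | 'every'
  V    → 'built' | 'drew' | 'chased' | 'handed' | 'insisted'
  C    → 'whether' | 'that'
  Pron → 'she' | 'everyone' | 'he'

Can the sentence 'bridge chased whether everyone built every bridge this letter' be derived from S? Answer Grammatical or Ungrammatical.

For S → NP VP, no prefix of the string parses as an NP.

Ungrammatical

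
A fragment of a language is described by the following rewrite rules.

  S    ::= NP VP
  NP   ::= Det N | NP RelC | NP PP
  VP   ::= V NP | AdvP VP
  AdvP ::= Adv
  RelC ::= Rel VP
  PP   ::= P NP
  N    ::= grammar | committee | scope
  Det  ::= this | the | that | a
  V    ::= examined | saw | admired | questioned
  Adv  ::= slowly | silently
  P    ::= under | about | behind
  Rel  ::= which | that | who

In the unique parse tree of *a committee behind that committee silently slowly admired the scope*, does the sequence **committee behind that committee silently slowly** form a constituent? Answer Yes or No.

[S [NP [NP [Det a] [N committee]] [PP [P behind] [NP [Det that] [N committee]]]] [VP [AdvP [Adv silently]] [VP [AdvP [Adv slowly]] [VP [V admired] [NP [Det the] [N scope]]]]]]
The smallest constituent containing 'committee behind that committee silently slowly' is the S spanning 'a committee behind that committee silently slowly admired the scope'; no single node in the tree dominates exactly the given words.

No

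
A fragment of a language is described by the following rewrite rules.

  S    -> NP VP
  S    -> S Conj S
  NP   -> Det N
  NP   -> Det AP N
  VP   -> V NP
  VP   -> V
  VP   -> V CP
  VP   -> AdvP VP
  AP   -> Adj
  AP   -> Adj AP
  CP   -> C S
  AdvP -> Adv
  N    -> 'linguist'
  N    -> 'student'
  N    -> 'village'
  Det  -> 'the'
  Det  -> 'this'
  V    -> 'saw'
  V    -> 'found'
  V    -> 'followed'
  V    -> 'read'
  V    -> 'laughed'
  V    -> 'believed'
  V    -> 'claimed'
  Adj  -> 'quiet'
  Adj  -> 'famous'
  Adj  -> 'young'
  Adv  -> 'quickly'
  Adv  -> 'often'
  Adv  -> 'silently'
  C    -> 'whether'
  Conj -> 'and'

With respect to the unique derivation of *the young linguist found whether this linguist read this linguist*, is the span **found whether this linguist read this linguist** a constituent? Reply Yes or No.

[S [NP [Det the] [AP [Adj young]] [N linguist]] [VP [V found] [CP [C whether] [S [NP [Det this] [N linguist]] [VP [V read] [NP [Det this] [N linguist]]]]]]]
The words 'found whether this linguist read this linguist' are exhaustively dominated by a single VP node (built by VP → V CP), so they form a constituent.

Yes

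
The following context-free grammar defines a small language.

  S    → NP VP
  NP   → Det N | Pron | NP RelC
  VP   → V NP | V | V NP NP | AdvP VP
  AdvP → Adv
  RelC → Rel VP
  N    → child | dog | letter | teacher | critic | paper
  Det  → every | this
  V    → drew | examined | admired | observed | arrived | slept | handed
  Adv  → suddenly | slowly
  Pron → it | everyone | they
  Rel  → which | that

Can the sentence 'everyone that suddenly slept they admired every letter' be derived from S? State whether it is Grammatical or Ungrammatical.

S
  NP
    NP
      Pron: everyone
    RelC
      Rel: that
      VP
        AdvP
          Adv: suddenly
        VP
          V: slept
          NP
            Pron: they
  VP
    V: admired
    NP
      Det: every
      N: letter
Every word is introduced by a lexical rule and the phrasal rules combine the resulting categories into a single S.

Grammatical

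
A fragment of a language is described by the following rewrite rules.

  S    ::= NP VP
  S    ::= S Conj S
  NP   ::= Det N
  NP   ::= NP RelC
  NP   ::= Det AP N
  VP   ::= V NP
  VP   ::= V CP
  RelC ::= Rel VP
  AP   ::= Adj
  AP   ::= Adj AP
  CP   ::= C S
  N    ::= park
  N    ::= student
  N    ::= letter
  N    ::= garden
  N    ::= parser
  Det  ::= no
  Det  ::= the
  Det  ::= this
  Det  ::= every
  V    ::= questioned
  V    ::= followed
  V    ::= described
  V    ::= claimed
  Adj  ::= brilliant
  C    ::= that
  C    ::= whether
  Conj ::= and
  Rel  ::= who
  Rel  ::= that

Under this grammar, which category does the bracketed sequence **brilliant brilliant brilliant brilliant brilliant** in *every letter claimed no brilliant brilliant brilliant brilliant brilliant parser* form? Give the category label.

AP

[S [NP [Det every] [N letter]] [VP [V claimed] [NP [Det no] [AP [Adj brilliant] [AP [Adj brilliant] [AP [Adj brilliant] [AP [Adj brilliant] [AP [Adj brilliant]]]]]] [N parser]]]]
The span 'brilliant brilliant brilliant brilliant brilliant' is the AP node built by AP → Adj AP.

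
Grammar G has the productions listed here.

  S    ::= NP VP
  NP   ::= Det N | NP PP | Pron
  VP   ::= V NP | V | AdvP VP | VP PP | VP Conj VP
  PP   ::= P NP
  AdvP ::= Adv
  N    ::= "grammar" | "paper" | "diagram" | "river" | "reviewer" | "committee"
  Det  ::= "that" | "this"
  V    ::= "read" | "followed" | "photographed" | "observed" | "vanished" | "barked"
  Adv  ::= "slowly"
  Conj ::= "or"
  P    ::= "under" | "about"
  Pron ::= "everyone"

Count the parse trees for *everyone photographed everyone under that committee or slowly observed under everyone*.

Two of the 6 distinct bracketings:
[S [NP [Pron everyone]] [VP [VP [VP [V photographed] [NP [NP [Pron everyone]] [PP [P under] [NP [Det that] [N committee]]]]] [Conj or] [VP [AdvP [Adv slowly]] [VP [V observed]]]] [PP [P under] [NP [Pron everyone]]]]]
[S [NP [Pron everyone]] [VP [VP [VP [VP [V photographed] [NP [Pron everyone]]] [PP [P under] [NP [Det that] [N committee]]]] [Conj or] [VP [AdvP [Adv slowly]] [VP [V observed]]]] [PP [P under] [NP [Pron everyone]]]]]
The difference turns on whether NP → NP PP is used at the relevant span, versus an alternative expansion of NP.

6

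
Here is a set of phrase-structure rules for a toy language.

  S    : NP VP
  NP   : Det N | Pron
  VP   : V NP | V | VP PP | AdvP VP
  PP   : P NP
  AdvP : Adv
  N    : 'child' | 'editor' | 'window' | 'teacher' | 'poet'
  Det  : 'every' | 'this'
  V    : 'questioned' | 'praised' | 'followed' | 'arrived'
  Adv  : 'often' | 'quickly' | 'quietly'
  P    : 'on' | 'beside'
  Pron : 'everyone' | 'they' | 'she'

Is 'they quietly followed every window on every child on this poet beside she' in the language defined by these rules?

Grammatical

[S [NP [Pron they]] [VP [VP [VP [VP [AdvP [Adv quietly]] [VP [V followed] [NP [Det every] [N window]]]] [PP [P on] [NP [Det every] [N child]]]] [PP [P on] [NP [Det this] [N poet]]]] [PP [P beside] [NP [Pron she]]]]]
The bracketing above is licensed at every node by one of the given productions, with S at the root.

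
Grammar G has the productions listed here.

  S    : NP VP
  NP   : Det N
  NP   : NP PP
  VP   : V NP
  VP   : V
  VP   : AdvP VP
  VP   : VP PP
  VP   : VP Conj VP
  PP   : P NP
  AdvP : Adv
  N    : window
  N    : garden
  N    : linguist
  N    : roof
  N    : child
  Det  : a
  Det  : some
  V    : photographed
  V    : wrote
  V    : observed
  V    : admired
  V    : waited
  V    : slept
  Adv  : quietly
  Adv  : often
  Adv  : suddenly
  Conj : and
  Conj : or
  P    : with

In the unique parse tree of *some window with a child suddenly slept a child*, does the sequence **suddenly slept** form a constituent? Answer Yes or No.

[S [NP [NP [Det some] [N window]] [PP [P with] [NP [Det a] [N child]]]] [VP [AdvP [Adv suddenly]] [VP [V slept] [NP [Det a] [N child]]]]]
The smallest constituent containing 'suddenly slept' is the VP spanning 'suddenly slept a child'; no single node in the tree dominates exactly the given words.

No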